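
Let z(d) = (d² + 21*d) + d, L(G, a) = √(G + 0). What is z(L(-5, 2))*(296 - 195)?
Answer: -505 + 2222*I*√5 ≈ -505.0 + 4968.5*I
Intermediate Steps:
L(G, a) = √G
z(d) = d² + 22*d
z(L(-5, 2))*(296 - 195) = (√(-5)*(22 + √(-5)))*(296 - 195) = ((I*√5)*(22 + I*√5))*101 = (I*√5*(22 + I*√5))*101 = 101*I*√5*(22 + I*√5)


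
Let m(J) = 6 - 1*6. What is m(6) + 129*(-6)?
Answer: -774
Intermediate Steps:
m(J) = 0 (m(J) = 6 - 6 = 0)
m(6) + 129*(-6) = 0 + 129*(-6) = 0 - 774 = -774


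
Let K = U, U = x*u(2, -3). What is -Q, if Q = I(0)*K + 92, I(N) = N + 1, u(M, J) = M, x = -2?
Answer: -88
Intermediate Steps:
I(N) = 1 + N
U = -4 (U = -2*2 = -4)
K = -4
Q = 88 (Q = (1 + 0)*(-4) + 92 = 1*(-4) + 92 = -4 + 92 = 88)
-Q = -1*88 = -88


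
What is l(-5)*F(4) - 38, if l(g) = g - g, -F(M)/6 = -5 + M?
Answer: -38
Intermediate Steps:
F(M) = 30 - 6*M (F(M) = -6*(-5 + M) = 30 - 6*M)
l(g) = 0
l(-5)*F(4) - 38 = 0*(30 - 6*4) - 38 = 0*(30 - 24) - 38 = 0*6 - 38 = 0 - 38 = -38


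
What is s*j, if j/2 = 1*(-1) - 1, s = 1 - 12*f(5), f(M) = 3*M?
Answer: 716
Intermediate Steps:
s = -179 (s = 1 - 36*5 = 1 - 12*15 = 1 - 180 = -179)
j = -4 (j = 2*(1*(-1) - 1) = 2*(-1 - 1) = 2*(-2) = -4)
s*j = -179*(-4) = 716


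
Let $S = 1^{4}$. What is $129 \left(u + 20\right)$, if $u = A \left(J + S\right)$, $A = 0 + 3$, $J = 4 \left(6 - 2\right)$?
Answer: $9159$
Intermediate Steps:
$J = 16$ ($J = 4 \cdot 4 = 16$)
$S = 1$
$A = 3$
$u = 51$ ($u = 3 \left(16 + 1\right) = 3 \cdot 17 = 51$)
$129 \left(u + 20\right) = 129 \left(51 + 20\right) = 129 \cdot 71 = 9159$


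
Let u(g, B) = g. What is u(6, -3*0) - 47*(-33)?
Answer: 1557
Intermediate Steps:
u(6, -3*0) - 47*(-33) = 6 - 47*(-33) = 6 + 1551 = 1557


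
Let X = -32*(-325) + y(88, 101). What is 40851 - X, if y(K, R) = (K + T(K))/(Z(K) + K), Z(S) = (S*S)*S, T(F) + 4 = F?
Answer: 5188545847/170390 ≈ 30451.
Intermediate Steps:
T(F) = -4 + F
Z(S) = S³ (Z(S) = S²*S = S³)
y(K, R) = (-4 + 2*K)/(K + K³) (y(K, R) = (K + (-4 + K))/(K³ + K) = (-4 + 2*K)/(K + K³))
X = 1772056043/170390 (X = -32*(-325) + (-4 + 2*88)/(88 + 88³) = 10400 + (-4 + 176)/(88 + 681472) = 10400 + 172/681560 = 10400 + (1/681560)*172 = 10400 + 43/170390 = 1772056043/170390 ≈ 10400.)
40851 - X = 40851 - 1*1772056043/170390 = 40851 - 1772056043/170390 = 5188545847/170390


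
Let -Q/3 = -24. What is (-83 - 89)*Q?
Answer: -12384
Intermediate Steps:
Q = 72 (Q = -3*(-24) = 72)
(-83 - 89)*Q = (-83 - 89)*72 = -172*72 = -12384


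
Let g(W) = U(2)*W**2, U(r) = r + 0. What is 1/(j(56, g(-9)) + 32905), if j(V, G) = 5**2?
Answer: 1/32930 ≈ 3.0367e-5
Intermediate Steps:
U(r) = r
g(W) = 2*W**2
j(V, G) = 25
1/(j(56, g(-9)) + 32905) = 1/(25 + 32905) = 1/32930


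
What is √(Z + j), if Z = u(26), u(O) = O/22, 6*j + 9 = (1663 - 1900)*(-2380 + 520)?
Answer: √35559326/22 ≈ 271.05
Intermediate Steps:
j = 146937/2 (j = -3/2 + ((1663 - 1900)*(-2380 + 520))/6 = -3/2 + (-237*(-1860))/6 = -3/2 + (⅙)*440820 = -3/2 + 73470 = 146937/2 ≈ 73469.)
u(O) = O/22 (u(O) = O*(1/22) = O/22)
Z = 13/11 (Z = (1/22)*26 = 13/11 ≈ 1.1818)
√(Z + j) = √(13/11 + 146937/2) = √(1616333/22) = √35559326/22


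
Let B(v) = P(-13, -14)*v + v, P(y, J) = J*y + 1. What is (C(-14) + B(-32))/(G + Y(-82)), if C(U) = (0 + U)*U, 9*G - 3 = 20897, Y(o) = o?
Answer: -25614/10081 ≈ -2.5408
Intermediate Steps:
P(y, J) = 1 + J*y
G = 20900/9 (G = 1/3 + (1/9)*20897 = 1/3 + 20897/9 = 20900/9 ≈ 2322.2)
C(U) = U**2 (C(U) = U*U = U**2)
B(v) = 184*v (B(v) = (1 - 14*(-13))*v + v = (1 + 182)*v + v = 183*v + v = 184*v)
(C(-14) + B(-32))/(G + Y(-82)) = ((-14)**2 + 184*(-32))/(20900/9 - 82) = (196 - 5888)/(20162/9) = -5692*9/20162 = -25614/10081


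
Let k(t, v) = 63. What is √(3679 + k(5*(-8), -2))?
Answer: √3742 ≈ 61.172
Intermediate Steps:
√(3679 + k(5*(-8), -2)) = √(3679 + 63) = √3742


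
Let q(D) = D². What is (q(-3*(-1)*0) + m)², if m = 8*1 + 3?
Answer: 121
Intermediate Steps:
m = 11 (m = 8 + 3 = 11)
(q(-3*(-1)*0) + m)² = ((-3*(-1)*0)² + 11)² = ((3*0)² + 11)² = (0² + 11)² = (0 + 11)² = 11² = 121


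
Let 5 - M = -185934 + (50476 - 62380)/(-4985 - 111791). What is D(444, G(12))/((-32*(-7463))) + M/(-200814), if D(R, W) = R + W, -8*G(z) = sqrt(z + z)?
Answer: -80860122487271/87504629010216 - sqrt(6)/955264 ≈ -0.92407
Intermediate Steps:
G(z) = -sqrt(2)*sqrt(z)/8 (G(z) = -sqrt(z + z)/8 = -sqrt(2)*sqrt(z)/8)
M = 2714150095/14597 (M = 5 - (-185934 + (50476 - 62380)/(-4985 - 111791)) = 5 - (-185934 - 11904/(-116776)) = 5 - (-185934 - 11904*(-1/116776)) = 5 - (-185934 + 1488/14597) = 5 - 1*(-2714077110/14597) = 5 + 2714077110/14597 = 2714150095/14597 ≈ 1.8594e+5)
D(444, G(12))/((-32*(-7463))) + M/(-200814) = (444 - sqrt(2)*sqrt(12)/8)/((-32*(-7463))) + (2714150095/14597)/(-200814) = (444 - sqrt(2)*2*sqrt(3)/8)/238816 + (2714150095/14597)*(-1/200814) = (444 - sqrt(6)/4)*(1/238816) - 2714150095/2931281958 = (111/59704 - sqrt(6)/955264) - 2714150095/2931281958 = -80860122487271/87504629010216 - sqrt(6)/955264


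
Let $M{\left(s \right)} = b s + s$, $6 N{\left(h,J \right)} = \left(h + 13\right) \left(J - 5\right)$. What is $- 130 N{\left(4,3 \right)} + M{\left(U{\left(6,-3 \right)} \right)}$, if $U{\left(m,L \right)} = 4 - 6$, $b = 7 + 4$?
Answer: $\frac{2138}{3} \approx 712.67$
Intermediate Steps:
$b = 11$
$N{\left(h,J \right)} = \frac{\left(-5 + J\right) \left(13 + h\right)}{6}$ ($N{\left(h,J \right)} = \frac{\left(h + 13\right) \left(J - 5\right)}{6} = \frac{\left(13 + h\right) \left(-5 + J\right)}{6} = \frac{\left(-5 + J\right) \left(13 + h\right)}{6}$)
$U{\left(m,L \right)} = -2$ ($U{\left(m,L \right)} = 4 - 6 = -2$)
$M{\left(s \right)} = 12 s$ ($M{\left(s \right)} = 11 s + s = 12 s$)
$- 130 N{\left(4,3 \right)} + M{\left(U{\left(6,-3 \right)} \right)} = - 130 \left(- \frac{65}{6} - \frac{10}{3} + \frac{13}{6} \cdot 3 + \frac{1}{6} \cdot 3 \cdot 4\right) + 12 \left(-2\right) = - 130 \left(- \frac{65}{6} - \frac{10}{3} + \frac{13}{2} + 2\right) - 24 = \left(-130\right) \left(- \frac{17}{3}\right) - 24 = \frac{2210}{3} - 24 = \frac{2138}{3}$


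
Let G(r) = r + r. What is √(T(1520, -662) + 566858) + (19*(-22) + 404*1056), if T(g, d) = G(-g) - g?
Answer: 426206 + √562298 ≈ 4.2696e+5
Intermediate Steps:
G(r) = 2*r
T(g, d) = -3*g (T(g, d) = 2*(-g) - g = -2*g - g = -3*g)
√(T(1520, -662) + 566858) + (19*(-22) + 404*1056) = √(-3*1520 + 566858) + (19*(-22) + 404*1056) = √(-4560 + 566858) + (-418 + 426624) = √562298 + 426206 = 426206 + √562298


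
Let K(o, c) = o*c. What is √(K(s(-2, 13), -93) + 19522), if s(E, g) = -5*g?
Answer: √25567 ≈ 159.90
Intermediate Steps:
K(o, c) = c*o
√(K(s(-2, 13), -93) + 19522) = √(-(-465)*13 + 19522) = √(-93*(-65) + 19522) = √(6045 + 19522) = √25567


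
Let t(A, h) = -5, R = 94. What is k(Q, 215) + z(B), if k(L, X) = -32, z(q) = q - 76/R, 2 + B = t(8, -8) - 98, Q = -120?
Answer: -6477/47 ≈ -137.81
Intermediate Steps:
B = -105 (B = -2 + (-5 - 98) = -2 - 103 = -105)
z(q) = -38/47 + q (z(q) = q - 76/94 = q - 76*1/94 = q - 38/47 = -38/47 + q)
k(Q, 215) + z(B) = -32 + (-38/47 - 105) = -32 - 4973/47 = -6477/47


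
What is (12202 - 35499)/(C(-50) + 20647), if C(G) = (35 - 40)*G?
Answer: -23297/20897 ≈ -1.1148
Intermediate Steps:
C(G) = -5*G
(12202 - 35499)/(C(-50) + 20647) = (12202 - 35499)/(-5*(-50) + 20647) = -23297/(250 + 20647) = -23297/20897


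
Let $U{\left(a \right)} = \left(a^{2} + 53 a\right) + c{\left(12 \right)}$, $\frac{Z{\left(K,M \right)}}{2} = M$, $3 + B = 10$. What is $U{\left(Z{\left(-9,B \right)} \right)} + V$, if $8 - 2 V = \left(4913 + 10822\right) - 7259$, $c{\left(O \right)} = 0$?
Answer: $-3296$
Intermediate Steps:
$B = 7$ ($B = -3 + 10 = 7$)
$Z{\left(K,M \right)} = 2 M$
$U{\left(a \right)} = a^{2} + 53 a$ ($U{\left(a \right)} = \left(a^{2} + 53 a\right) + 0 = a^{2} + 53 a$)
$V = -4234$ ($V = 4 - \frac{\left(4913 + 10822\right) - 7259}{2} = 4 - \frac{15735 - 7259}{2} = 4 - 4238 = -4234$)
$U{\left(Z{\left(-9,B \right)} \right)} + V = 2 \cdot 7 \left(53 + 2 \cdot 7\right) - 4234 = 14 \left(53 + 14\right) - 4234 = 14 \cdot 67 - 4234 = 938 - 4234 = -3296$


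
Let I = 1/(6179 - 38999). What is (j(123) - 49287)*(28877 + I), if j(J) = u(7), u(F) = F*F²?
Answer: -11596585048804/8205 ≈ -1.4134e+9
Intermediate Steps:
u(F) = F³
j(J) = 343 (j(J) = 7³ = 343)
I = -1/32820 (I = 1/(-32820) = -1/32820 ≈ -3.0469e-5)
(j(123) - 49287)*(28877 + I) = (343 - 49287)*(28877 - 1/32820) = -48944*947743139/32820 = -11596585048804/8205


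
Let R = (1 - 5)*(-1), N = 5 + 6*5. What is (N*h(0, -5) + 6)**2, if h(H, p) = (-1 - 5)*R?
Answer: 695556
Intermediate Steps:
N = 35 (N = 5 + 30 = 35)
R = 4 (R = -4*(-1) = 4)
h(H, p) = -24 (h(H, p) = (-1 - 5)*4 = -6*4 = -24)
(N*h(0, -5) + 6)**2 = (35*(-24) + 6)**2 = (-840 + 6)**2 = (-834)**2 = 695556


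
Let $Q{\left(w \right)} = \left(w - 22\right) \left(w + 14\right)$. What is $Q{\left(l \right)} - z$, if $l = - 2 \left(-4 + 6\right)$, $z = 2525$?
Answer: $-2785$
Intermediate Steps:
$l = -4$ ($l = \left(-2\right) 2 = -4$)
$Q{\left(w \right)} = \left(-22 + w\right) \left(14 + w\right)$
$Q{\left(l \right)} - z = \left(-308 + \left(-4\right)^{2} - -32\right) - 2525 = \left(-308 + 16 + 32\right) - 2525 = -260 - 2525 = -2785$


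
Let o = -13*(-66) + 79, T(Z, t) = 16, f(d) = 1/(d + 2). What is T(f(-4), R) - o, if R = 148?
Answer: -921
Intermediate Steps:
f(d) = 1/(2 + d)
o = 937 (o = 858 + 79 = 937)
T(f(-4), R) - o = 16 - 1*937 = 16 - 937 = -921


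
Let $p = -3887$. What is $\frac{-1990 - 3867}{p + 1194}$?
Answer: $\frac{5857}{2693} \approx 2.1749$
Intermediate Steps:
$\frac{-1990 - 3867}{p + 1194} = \frac{-1990 - 3867}{-3887 + 1194} = - \frac{5857}{-2693} = \left(-5857\right) \left(- \frac{1}{2693}\right) = \frac{5857}{2693}$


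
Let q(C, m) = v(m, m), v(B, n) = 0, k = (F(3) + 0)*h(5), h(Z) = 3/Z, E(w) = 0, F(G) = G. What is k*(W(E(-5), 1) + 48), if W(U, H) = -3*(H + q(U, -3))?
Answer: 81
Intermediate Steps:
k = 9/5 (k = (3 + 0)*(3/5) = 3*(3*(⅕)) = 3*(⅗) = 9/5 ≈ 1.8000)
q(C, m) = 0
W(U, H) = -3*H (W(U, H) = -3*(H + 0) = -3*H)
k*(W(E(-5), 1) + 48) = 9*(-3*1 + 48)/5 = 9*(-3 + 48)/5 = (9/5)*45 = 81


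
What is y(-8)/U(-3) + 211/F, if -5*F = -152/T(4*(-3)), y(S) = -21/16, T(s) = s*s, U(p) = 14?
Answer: 607623/608 ≈ 999.38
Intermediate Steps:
T(s) = s²
y(S) = -21/16 (y(S) = -21*1/16 = -21/16)
F = 19/90 (F = -(-152)/(5*((4*(-3))²)) = -(-152)/(5*((-12)²)) = -(-152)/(5*144) = -⅕*(-19/18) = 19/90 ≈ 0.21111)
y(-8)/U(-3) + 211/F = -21/16/14 + 211/(19/90) = -21/16*1/14 + 211*(90/19) = -3/32 + 18990/19 = 607623/608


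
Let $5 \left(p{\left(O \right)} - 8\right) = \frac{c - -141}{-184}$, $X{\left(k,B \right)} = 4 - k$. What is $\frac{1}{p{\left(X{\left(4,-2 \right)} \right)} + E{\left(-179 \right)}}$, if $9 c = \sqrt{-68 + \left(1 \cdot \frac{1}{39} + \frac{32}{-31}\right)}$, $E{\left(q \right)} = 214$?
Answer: $\frac{9194117046660}{2039684886026779} + \frac{4140 i \sqrt{100865661}}{2039684886026779} \approx 0.0045076 + 2.0385 \cdot 10^{-8} i$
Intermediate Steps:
$c = \frac{i \sqrt{100865661}}{10881}$ ($c = \frac{\sqrt{-68 + \left(1 \cdot \frac{1}{39} + \frac{32}{-31}\right)}}{9} = \frac{\sqrt{-68 + \left(1 \cdot \frac{1}{39} + 32 \left(- \frac{1}{31}\right)\right)}}{9} = \frac{\sqrt{-68 + \left(\frac{1}{39} - \frac{32}{31}\right)}}{9} = \frac{\sqrt{-68 - \frac{1217}{1209}}}{9} = \frac{\sqrt{- \frac{83429}{1209}}}{9} = \frac{\frac{1}{1209} i \sqrt{100865661}}{9} = \frac{i \sqrt{100865661}}{10881} \approx 0.923 i$)
$p{\left(O \right)} = \frac{7219}{920} - \frac{i \sqrt{100865661}}{10010520}$ ($p{\left(O \right)} = 8 + \frac{\left(\frac{i \sqrt{100865661}}{10881} - -141\right) \frac{1}{-184}}{5} = 8 + \frac{\left(\frac{i \sqrt{100865661}}{10881} + 141\right) \left(- \frac{1}{184}\right)}{5} = 8 + \frac{\left(141 + \frac{i \sqrt{100865661}}{10881}\right) \left(- \frac{1}{184}\right)}{5} = 8 + \frac{- \frac{141}{184} - \frac{i \sqrt{100865661}}{2002104}}{5} = 8 - \left(\frac{141}{920} + \frac{i \sqrt{100865661}}{10010520}\right) = \frac{7219}{920} - \frac{i \sqrt{100865661}}{10010520}$)
$\frac{1}{p{\left(X{\left(4,-2 \right)} \right)} + E{\left(-179 \right)}} = \frac{1}{\left(\frac{7219}{920} - \frac{i \sqrt{100865661}}{10010520}\right) + 214} = \frac{1}{\frac{204099}{920} - \frac{i \sqrt{100865661}}{10010520}}$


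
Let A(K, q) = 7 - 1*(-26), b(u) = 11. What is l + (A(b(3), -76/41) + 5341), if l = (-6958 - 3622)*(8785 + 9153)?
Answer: -189778666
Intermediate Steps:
l = -189784040 (l = -10580*17938 = -189784040)
A(K, q) = 33 (A(K, q) = 7 + 26 = 33)
l + (A(b(3), -76/41) + 5341) = -189784040 + (33 + 5341) = -189784040 + 5374 = -189778666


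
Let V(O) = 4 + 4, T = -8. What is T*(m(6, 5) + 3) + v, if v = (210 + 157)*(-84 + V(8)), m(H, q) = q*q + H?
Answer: -28164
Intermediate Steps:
V(O) = 8
m(H, q) = H + q² (m(H, q) = q² + H = H + q²)
v = -27892 (v = (210 + 157)*(-84 + 8) = 367*(-76) = -27892)
T*(m(6, 5) + 3) + v = -8*((6 + 5²) + 3) - 27892 = -8*((6 + 25) + 3) - 27892 = -8*(31 + 3) - 27892 = -8*34 - 27892 = -272 - 27892 = -28164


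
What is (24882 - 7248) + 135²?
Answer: 35859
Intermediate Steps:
(24882 - 7248) + 135² = 17634 + 18225 = 35859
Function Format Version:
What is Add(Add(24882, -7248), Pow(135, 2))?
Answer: 35859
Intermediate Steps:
Add(Add(24882, -7248), Pow(135, 2)) = Add(17634, 18225) = 35859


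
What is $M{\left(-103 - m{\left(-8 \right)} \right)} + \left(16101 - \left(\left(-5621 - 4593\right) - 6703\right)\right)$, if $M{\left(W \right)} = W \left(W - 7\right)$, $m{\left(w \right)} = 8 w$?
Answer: $34812$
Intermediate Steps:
$M{\left(W \right)} = W \left(-7 + W\right)$
$M{\left(-103 - m{\left(-8 \right)} \right)} + \left(16101 - \left(\left(-5621 - 4593\right) - 6703\right)\right) = \left(-103 - 8 \left(-8\right)\right) \left(-7 - \left(103 + 8 \left(-8\right)\right)\right) + \left(16101 - \left(\left(-5621 - 4593\right) - 6703\right)\right) = \left(-103 - -64\right) \left(-7 - 39\right) + \left(16101 - \left(-10214 - 6703\right)\right) = \left(-103 + 64\right) \left(-7 + \left(-103 + 64\right)\right) + \left(16101 - -16917\right) = - 39 \left(-7 - 39\right) + \left(16101 + 16917\right) = \left(-39\right) \left(-46\right) + 33018 = 1794 + 33018 = 34812$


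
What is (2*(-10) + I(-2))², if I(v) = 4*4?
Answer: 16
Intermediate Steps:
I(v) = 16
(2*(-10) + I(-2))² = (2*(-10) + 16)² = (-20 + 16)² = (-4)² = 16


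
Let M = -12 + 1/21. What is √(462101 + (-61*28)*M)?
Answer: √4342641/3 ≈ 694.63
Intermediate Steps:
M = -251/21 (M = -12 + 1/21 = -251/21 ≈ -11.952)
√(462101 + (-61*28)*M) = √(462101 - 61*28*(-251/21)) = √(462101 - 1708*(-251/21)) = √(462101 + 61244/3) = √(1447547/3) = √4342641/3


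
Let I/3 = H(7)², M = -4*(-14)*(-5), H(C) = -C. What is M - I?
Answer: -427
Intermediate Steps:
M = -280 (M = 56*(-5) = -280)
I = 147 (I = 3*(-1*7)² = 3*(-7)² = 3*49 = 147)
M - I = -280 - 1*147 = -280 - 147 = -427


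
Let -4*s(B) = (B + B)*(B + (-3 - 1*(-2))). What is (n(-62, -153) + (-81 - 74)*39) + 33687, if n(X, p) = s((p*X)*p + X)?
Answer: -1053310706268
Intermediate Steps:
s(B) = -B*(-1 + B)/2 (s(B) = -(B + B)*(B + (-3 - 1*(-2)))/4 = -2*B*(B + (-3 + 2))/4 = -2*B*(B - 1)/4 = -2*B*(-1 + B)/4 = -B*(-1 + B)/2)
n(X, p) = (X + X*p²)*(1 - X - X*p²)/2 (n(X, p) = ((p*X)*p + X)*(1 - ((p*X)*p + X))/2 = ((X*p)*p + X)*(1 - ((X*p)*p + X))/2 = (X*p² + X)*(1 - (X*p² + X))/2 = (X + X*p²)*(1 - (X + X*p²))/2 = (X + X*p²)*(1 + (-X - X*p²))/2 = (X + X*p²)*(1 - X - X*p²)/2)
(n(-62, -153) + (-81 - 74)*39) + 33687 = (-½*(-62)*(1 + (-153)²)*(-1 - 62*(1 + (-153)²)) + (-81 - 74)*39) + 33687 = (-½*(-62)*(1 + 23409)*(-1 - 62*(1 + 23409)) - 155*39) + 33687 = (-½*(-62)*23410*(-1 - 62*23410) - 6045) + 33687 = (-½*(-62)*23410*(-1 - 1451420) - 6045) + 33687 = (-½*(-62)*23410*(-1451421) - 6045) + 33687 = (-1053310733910 - 6045) + 33687 = -1053310739955 + 33687 = -1053310706268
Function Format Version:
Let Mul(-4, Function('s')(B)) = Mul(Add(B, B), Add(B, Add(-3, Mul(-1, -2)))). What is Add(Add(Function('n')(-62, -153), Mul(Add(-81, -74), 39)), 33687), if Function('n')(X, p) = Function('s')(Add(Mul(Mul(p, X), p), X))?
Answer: -1053310706268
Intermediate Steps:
Function('s')(B) = Mul(Rational(-1, 2), B, Add(-1, B)) (Function('s')(B) = Mul(Rational(-1, 4), Mul(Add(B, B), Add(B, Add(-3, Mul(-1, -2))))) = Mul(Rational(-1, 4), Mul(Mul(2, B), Add(B, Add(-3, 2)))) = Mul(Rational(-1, 4), Mul(Mul(2, B), Add(B, -1))) = Mul(Rational(-1, 4), Mul(Mul(2, B), Add(-1, B))) = Mul(Rational(-1, 4), Mul(2, B, Add(-1, B))) = Mul(Rational(-1, 2), B, Add(-1, B)))
Function('n')(X, p) = Mul(Rational(1, 2), Add(X, Mul(X, Pow(p, 2))), Add(1, Mul(-1, X), Mul(-1, X, Pow(p, 2)))) (Function('n')(X, p) = Mul(Rational(1, 2), Add(Mul(Mul(p, X), p), X), Add(1, Mul(-1, Add(Mul(Mul(p, X), p), X)))) = Mul(Rational(1, 2), Add(Mul(Mul(X, p), p), X), Add(1, Mul(-1, Add(Mul(Mul(X, p), p), X)))) = Mul(Rational(1, 2), Add(Mul(X, Pow(p, 2)), X), Add(1, Mul(-1, Add(Mul(X, Pow(p, 2)), X)))) = Mul(Rational(1, 2), Add(X, Mul(X, Pow(p, 2))), Add(1, Mul(-1, Add(X, Mul(X, Pow(p, 2)))))) = Mul(Rational(1, 2), Add(X, Mul(X, Pow(p, 2))), Add(1, Add(Mul(-1, X), Mul(-1, X, Pow(p, 2))))) = Mul(Rational(1, 2), Add(X, Mul(X, Pow(p, 2))), Add(1, Mul(-1, X), Mul(-1, X, Pow(p, 2)))))
Add(Add(Function('n')(-62, -153), Mul(Add(-81, -74), 39)), 33687) = Add(Add(Mul(Rational(-1, 2), -62, Add(1, Pow(-153, 2)), Add(-1, Mul(-62, Add(1, Pow(-153, 2))))), Mul(Add(-81, -74), 39)), 33687) = Add(Add(Mul(Rational(-1, 2), -62, Add(1, 23409), Add(-1, Mul(-62, Add(1, 23409)))), Mul(-155, 39)), 33687) = Add(Add(Mul(Rational(-1, 2), -62, 23410, Add(-1, Mul(-62, 23410))), -6045), 33687) = Add(Add(Mul(Rational(-1, 2), -62, 23410, Add(-1, -1451420)), -6045), 33687) = Add(Add(Mul(Rational(-1, 2), -62, 23410, -1451421), -6045), 33687) = Add(Add(-1053310733910, -6045), 33687) = Add(-1053310739955, 33687) = -1053310706268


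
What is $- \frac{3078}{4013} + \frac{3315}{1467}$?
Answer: $\frac{2929223}{1962357} \approx 1.4927$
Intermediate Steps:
$- \frac{3078}{4013} + \frac{3315}{1467} = \left(-3078\right) \frac{1}{4013} + 3315 \cdot \frac{1}{1467} = - \frac{3078}{4013} + \frac{1105}{489} = \frac{2929223}{1962357}$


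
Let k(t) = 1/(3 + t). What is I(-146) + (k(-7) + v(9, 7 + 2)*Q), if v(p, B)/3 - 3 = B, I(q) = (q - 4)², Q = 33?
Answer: 94751/4 ≈ 23688.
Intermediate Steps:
I(q) = (-4 + q)²
v(p, B) = 9 + 3*B
I(-146) + (k(-7) + v(9, 7 + 2)*Q) = (-4 - 146)² + (1/(3 - 7) + (9 + 3*(7 + 2))*33) = (-150)² + (1/(-4) + (9 + 3*9)*33) = 22500 + (-¼ + (9 + 27)*33) = 22500 + (-¼ + 36*33) = 22500 + (-¼ + 1188) = 22500 + 4751/4 = 94751/4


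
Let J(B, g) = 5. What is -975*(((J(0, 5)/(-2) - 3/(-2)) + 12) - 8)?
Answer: -2925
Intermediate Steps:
-975*(((J(0, 5)/(-2) - 3/(-2)) + 12) - 8) = -975*(((5/(-2) - 3/(-2)) + 12) - 8) = -975*(((5*(-1/2) - 3*(-1/2)) + 12) - 8) = -975*(((-5/2 + 3/2) + 12) - 8) = -975*((-1 + 12) - 8) = -975*(11 - 8) = -975*3 = -2925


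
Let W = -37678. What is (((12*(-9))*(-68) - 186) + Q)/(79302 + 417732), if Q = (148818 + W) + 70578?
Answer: 94438/248517 ≈ 0.38001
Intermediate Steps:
Q = 181718 (Q = (148818 - 37678) + 70578 = 111140 + 70578 = 181718)
(((12*(-9))*(-68) - 186) + Q)/(79302 + 417732) = (((12*(-9))*(-68) - 186) + 181718)/(79302 + 417732) = ((-108*(-68) - 186) + 181718)/497034 = ((7344 - 186) + 181718)*(1/497034) = (7158 + 181718)*(1/497034) = 188876*(1/497034) = 94438/248517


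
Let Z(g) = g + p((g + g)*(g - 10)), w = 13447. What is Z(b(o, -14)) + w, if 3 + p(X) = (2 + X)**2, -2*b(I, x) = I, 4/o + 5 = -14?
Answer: 1752050142/130321 ≈ 13444.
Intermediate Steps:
o = -4/19 (o = 4/(-5 - 14) = 4/(-19) = 4*(-1/19) = -4/19 ≈ -0.21053)
b(I, x) = -I/2
p(X) = -3 + (2 + X)**2
Z(g) = -3 + g + (2 + 2*g*(-10 + g))**2 (Z(g) = g + (-3 + (2 + (g + g)*(g - 10))**2) = g + (-3 + (2 + (2*g)*(-10 + g))**2) = g + (-3 + (2 + 2*g*(-10 + g))**2) = -3 + g + (2 + 2*g*(-10 + g))**2)
Z(b(o, -14)) + w = (-3 - 1/2*(-4/19) + 4*(1 + (-1/2*(-4/19))*(-10 - 1/2*(-4/19)))**2) + 13447 = (-3 + 2/19 + 4*(1 + 2*(-10 + 2/19)/19)**2) + 13447 = (-3 + 2/19 + 4*(1 + (2/19)*(-188/19))**2) + 13447 = (-3 + 2/19 + 4*(1 - 376/361)**2) + 13447 = (-3 + 2/19 + 4*(-15/361)**2) + 13447 = (-3 + 2/19 + 4*(225/130321)) + 13447 = (-3 + 2/19 + 900/130321) + 13447 = -376345/130321 + 13447 = 1752050142/130321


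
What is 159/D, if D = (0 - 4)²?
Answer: 159/16 ≈ 9.9375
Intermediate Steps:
D = 16 (D = (-4)² = 16)
159/D = 159/16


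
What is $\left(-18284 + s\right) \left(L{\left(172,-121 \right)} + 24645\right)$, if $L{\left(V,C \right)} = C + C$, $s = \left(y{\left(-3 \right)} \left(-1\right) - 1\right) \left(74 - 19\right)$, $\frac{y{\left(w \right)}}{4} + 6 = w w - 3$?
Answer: $-447526617$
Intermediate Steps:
$y{\left(w \right)} = -36 + 4 w^{2}$ ($y{\left(w \right)} = -24 + 4 \left(w w - 3\right) = -24 + 4 \left(w^{2} - 3\right) = -24 + 4 \left(-3 + w^{2}\right) = -24 + \left(-12 + 4 w^{2}\right) = -36 + 4 w^{2}$)
$s = -55$ ($s = \left(\left(-36 + 4 \left(-3\right)^{2}\right) \left(-1\right) - 1\right) \left(74 - 19\right) = \left(\left(-36 + 4 \cdot 9\right) \left(-1\right) - 1\right) 55 = \left(\left(-36 + 36\right) \left(-1\right) - 1\right) 55 = \left(0 \left(-1\right) - 1\right) 55 = \left(0 - 1\right) 55 = \left(-1\right) 55 = -55$)
$L{\left(V,C \right)} = 2 C$
$\left(-18284 + s\right) \left(L{\left(172,-121 \right)} + 24645\right) = \left(-18284 - 55\right) \left(2 \left(-121\right) + 24645\right) = - 18339 \left(-242 + 24645\right) = \left(-18339\right) 24403 = -447526617$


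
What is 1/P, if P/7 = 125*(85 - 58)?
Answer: 1/23625 ≈ 4.2328e-5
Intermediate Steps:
P = 23625 (P = 7*(125*(85 - 58)) = 7*(125*27) = 7*3375 = 23625)
1/P = 1/23625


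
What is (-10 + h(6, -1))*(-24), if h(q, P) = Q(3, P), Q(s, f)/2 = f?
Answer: 288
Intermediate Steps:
Q(s, f) = 2*f
h(q, P) = 2*P
(-10 + h(6, -1))*(-24) = (-10 + 2*(-1))*(-24) = (-10 - 2)*(-24) = -12*(-24) = 288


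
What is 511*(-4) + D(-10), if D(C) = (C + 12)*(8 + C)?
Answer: -2048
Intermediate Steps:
D(C) = (8 + C)*(12 + C) (D(C) = (12 + C)*(8 + C) = (8 + C)*(12 + C))
511*(-4) + D(-10) = 511*(-4) + (96 + (-10)**2 + 20*(-10)) = -2044 + (96 + 100 - 200) = -2044 - 4 = -2048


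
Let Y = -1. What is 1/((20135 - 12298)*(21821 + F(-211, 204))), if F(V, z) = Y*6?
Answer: 1/170964155 ≈ 5.8492e-9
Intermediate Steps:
F(V, z) = -6 (F(V, z) = -1*6 = -6)
1/((20135 - 12298)*(21821 + F(-211, 204))) = 1/((20135 - 12298)*(21821 - 6)) = 1/(7837*21815) = 1/170964155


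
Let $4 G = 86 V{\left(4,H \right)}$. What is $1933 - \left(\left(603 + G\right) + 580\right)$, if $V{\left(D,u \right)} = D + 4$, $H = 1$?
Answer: $578$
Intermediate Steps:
$V{\left(D,u \right)} = 4 + D$
$G = 172$ ($G = \frac{86 \left(4 + 4\right)}{4} = \frac{86 \cdot 8}{4} = \frac{1}{4} \cdot 688 = 172$)
$1933 - \left(\left(603 + G\right) + 580\right) = 1933 - \left(\left(603 + 172\right) + 580\right) = 1933 - \left(775 + 580\right) = 1933 - 1355 = 578$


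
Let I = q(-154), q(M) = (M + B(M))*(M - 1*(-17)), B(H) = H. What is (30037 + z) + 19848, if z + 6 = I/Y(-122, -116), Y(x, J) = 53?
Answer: 2685783/53 ≈ 50675.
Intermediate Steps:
q(M) = 2*M*(17 + M) (q(M) = (M + M)*(M - 1*(-17)) = (2*M)*(M + 17) = (2*M)*(17 + M) = 2*M*(17 + M))
I = 42196 (I = 2*(-154)*(17 - 154) = 2*(-154)*(-137) = 42196)
z = 41878/53 (z = -6 + 42196/53 = 41878/53 ≈ 790.15)
(30037 + z) + 19848 = (30037 + 41878/53) + 19848 = 1633839/53 + 19848 = 2685783/53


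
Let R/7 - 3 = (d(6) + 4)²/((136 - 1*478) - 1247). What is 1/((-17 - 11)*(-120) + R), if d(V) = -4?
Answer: 1/3381 ≈ 0.00029577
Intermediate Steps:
R = 21 (R = 21 + 7*((-4 + 4)²/((136 - 1*478) - 1247)) = 21 + 7*(0²/((136 - 478) - 1247)) = 21 + 7*(0/(-342 - 1247)) = 21 + 7*(0/(-1589)) = 21 + 7*(0*(-1/1589)) = 21 + 7*0 = 21 + 0 = 21)
1/((-17 - 11)*(-120) + R) = 1/((-17 - 11)*(-120) + 21) = 1/(-28*(-120) + 21) = 1/(3360 + 21) = 1/3381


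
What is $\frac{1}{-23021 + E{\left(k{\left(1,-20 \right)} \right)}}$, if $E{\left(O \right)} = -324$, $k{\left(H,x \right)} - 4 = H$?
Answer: $- \frac{1}{23345} \approx -4.2836 \cdot 10^{-5}$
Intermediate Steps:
$k{\left(H,x \right)} = 4 + H$
$\frac{1}{-23021 + E{\left(k{\left(1,-20 \right)} \right)}} = \frac{1}{-23021 - 324} = \frac{1}{-23345} = - \frac{1}{23345}$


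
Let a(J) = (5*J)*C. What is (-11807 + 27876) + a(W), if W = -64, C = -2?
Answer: 16709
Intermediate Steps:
a(J) = -10*J (a(J) = (5*J)*(-2) = -10*J)
(-11807 + 27876) + a(W) = (-11807 + 27876) - 10*(-64) = 16069 + 640 = 16709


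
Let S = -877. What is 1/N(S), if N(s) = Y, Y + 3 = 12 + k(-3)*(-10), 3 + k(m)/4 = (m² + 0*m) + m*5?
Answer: 1/369 ≈ 0.0027100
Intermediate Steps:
k(m) = -12 + 4*m² + 20*m (k(m) = -12 + 4*((m² + 0*m) + m*5) = -12 + 4*((m² + 0) + 5*m) = -12 + 4*(m² + 5*m) = -12 + (4*m² + 20*m) = -12 + 4*m² + 20*m)
Y = 369 (Y = -3 + (12 + (-12 + 4*(-3)² + 20*(-3))*(-10)) = -3 + (12 + (-12 + 4*9 - 60)*(-10)) = -3 + (12 + (-12 + 36 - 60)*(-10)) = -3 + (12 - 36*(-10)) = -3 + (12 + 360) = -3 + 372 = 369)
N(s) = 369
1/N(S) = 1/369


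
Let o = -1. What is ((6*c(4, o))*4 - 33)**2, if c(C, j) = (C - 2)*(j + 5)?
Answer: 25281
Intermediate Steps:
c(C, j) = (-2 + C)*(5 + j)
((6*c(4, o))*4 - 33)**2 = ((6*(-10 - 2*(-1) + 5*4 + 4*(-1)))*4 - 33)**2 = ((6*(-10 + 2 + 20 - 4))*4 - 33)**2 = ((6*8)*4 - 33)**2 = (48*4 - 33)**2 = (192 - 33)**2 = 159**2 = 25281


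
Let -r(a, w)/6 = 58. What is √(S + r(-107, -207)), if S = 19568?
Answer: 62*√5 ≈ 138.64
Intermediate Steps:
r(a, w) = -348 (r(a, w) = -6*58 = -348)
√(S + r(-107, -207)) = √(19568 - 348) = √19220 = 62*√5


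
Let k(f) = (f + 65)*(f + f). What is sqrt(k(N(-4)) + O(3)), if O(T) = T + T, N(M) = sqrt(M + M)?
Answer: sqrt(-10 + 260*I*sqrt(2)) ≈ 13.376 + 13.745*I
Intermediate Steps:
N(M) = sqrt(2)*sqrt(M) (N(M) = sqrt(2*M) = sqrt(2)*sqrt(M))
k(f) = 2*f*(65 + f) (k(f) = (65 + f)*(2*f) = 2*f*(65 + f))
O(T) = 2*T
sqrt(k(N(-4)) + O(3)) = sqrt(2*(sqrt(2)*sqrt(-4))*(65 + sqrt(2)*sqrt(-4)) + 2*3) = sqrt(2*(sqrt(2)*(2*I))*(65 + sqrt(2)*(2*I)) + 6) = sqrt(2*(2*I*sqrt(2))*(65 + 2*I*sqrt(2)) + 6) = sqrt(4*I*sqrt(2)*(65 + 2*I*sqrt(2)) + 6) = sqrt(6 + 4*I*sqrt(2)*(65 + 2*I*sqrt(2)))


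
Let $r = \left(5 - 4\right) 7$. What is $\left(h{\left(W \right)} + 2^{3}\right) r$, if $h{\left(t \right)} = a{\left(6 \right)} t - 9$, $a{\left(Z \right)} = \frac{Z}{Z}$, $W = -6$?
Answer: $-49$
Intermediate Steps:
$r = 7$ ($r = 1 \cdot 7 = 7$)
$a{\left(Z \right)} = 1$
$h{\left(t \right)} = -9 + t$ ($h{\left(t \right)} = 1 t - 9 = t - 9 = -9 + t$)
$\left(h{\left(W \right)} + 2^{3}\right) r = \left(\left(-9 - 6\right) + 2^{3}\right) 7 = \left(-15 + 8\right) 7 = \left(-7\right) 7 = -49$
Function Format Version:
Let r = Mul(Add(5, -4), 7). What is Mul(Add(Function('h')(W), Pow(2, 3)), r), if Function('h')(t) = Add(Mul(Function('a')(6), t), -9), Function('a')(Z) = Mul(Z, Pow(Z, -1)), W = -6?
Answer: -49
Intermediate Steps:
r = 7 (r = Mul(1, 7) = 7)
Function('a')(Z) = 1
Function('h')(t) = Add(-9, t) (Function('h')(t) = Add(Mul(1, t), -9) = Add(t, -9) = Add(-9, t))
Mul(Add(Function('h')(W), Pow(2, 3)), r) = Mul(Add(Add(-9, -6), Pow(2, 3)), 7) = Mul(Add(-15, 8), 7) = Mul(-7, 7) = -49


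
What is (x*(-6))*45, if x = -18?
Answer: 4860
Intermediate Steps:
(x*(-6))*45 = -18*(-6)*45 = 108*45 = 4860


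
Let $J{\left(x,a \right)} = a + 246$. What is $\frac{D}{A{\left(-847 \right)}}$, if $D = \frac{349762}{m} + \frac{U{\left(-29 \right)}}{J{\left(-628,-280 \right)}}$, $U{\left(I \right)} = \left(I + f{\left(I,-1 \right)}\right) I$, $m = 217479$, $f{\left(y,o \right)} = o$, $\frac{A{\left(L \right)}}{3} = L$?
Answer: $\frac{88657411}{9394440363} \approx 0.0094372$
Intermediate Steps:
$A{\left(L \right)} = 3 L$
$J{\left(x,a \right)} = 246 + a$
$U{\left(I \right)} = I \left(-1 + I\right)$ ($U{\left(I \right)} = \left(I - 1\right) I = \left(-1 + I\right) I = I \left(-1 + I\right)$)
$D = - \frac{88657411}{3697143}$ ($D = \frac{349762}{217479} + \frac{\left(-29\right) \left(-1 - 29\right)}{246 - 280} = 349762 \cdot \frac{1}{217479} + \frac{\left(-29\right) \left(-30\right)}{-34} = \frac{349762}{217479} + 870 \left(- \frac{1}{34}\right) = \frac{349762}{217479} - \frac{435}{17} = - \frac{88657411}{3697143} \approx -23.98$)
$\frac{D}{A{\left(-847 \right)}} = - \frac{88657411}{3697143 \cdot 3 \left(-847\right)} = - \frac{88657411}{3697143 \left(-2541\right)} = \left(- \frac{88657411}{3697143}\right) \left(- \frac{1}{2541}\right) = \frac{88657411}{9394440363}$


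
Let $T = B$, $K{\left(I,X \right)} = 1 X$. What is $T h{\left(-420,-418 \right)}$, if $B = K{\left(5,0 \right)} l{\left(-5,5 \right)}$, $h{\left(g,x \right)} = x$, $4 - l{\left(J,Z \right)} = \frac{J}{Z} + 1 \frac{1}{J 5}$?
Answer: $0$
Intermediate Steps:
$l{\left(J,Z \right)} = 4 - \frac{1}{5 J} - \frac{J}{Z}$ ($l{\left(J,Z \right)} = 4 - \left(\frac{J}{Z} + 1 \frac{1}{J 5}\right) = 4 - \left(\frac{J}{Z} + 1 \frac{1}{5 J}\right) = 4 - \left(\frac{J}{Z} + \frac{1}{5 J}\right) = 4 - \left(\frac{1}{5 J} + \frac{J}{Z}\right) = 4 - \frac{1}{5 J} - \frac{J}{Z}$)
$K{\left(I,X \right)} = X$
$B = 0$ ($B = 0 \left(4 - \frac{1}{5 \left(-5\right)} - - \frac{5}{5}\right) = 0 \left(4 - - \frac{1}{25} - \left(-5\right) \frac{1}{5}\right) = 0 \left(4 + \frac{1}{25} + 1\right) = 0 \cdot \frac{126}{25} = 0$)
$T = 0$
$T h{\left(-420,-418 \right)} = 0 \left(-418\right) = 0$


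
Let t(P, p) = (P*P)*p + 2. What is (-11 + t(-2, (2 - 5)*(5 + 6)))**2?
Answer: 19881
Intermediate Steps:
t(P, p) = 2 + p*P**2 (t(P, p) = P**2*p + 2 = p*P**2 + 2 = 2 + p*P**2)
(-11 + t(-2, (2 - 5)*(5 + 6)))**2 = (-11 + (2 + ((2 - 5)*(5 + 6))*(-2)**2))**2 = (-11 + (2 - 3*11*4))**2 = (-11 + (2 - 33*4))**2 = (-11 + (2 - 132))**2 = (-11 - 130)**2 = (-141)**2 = 19881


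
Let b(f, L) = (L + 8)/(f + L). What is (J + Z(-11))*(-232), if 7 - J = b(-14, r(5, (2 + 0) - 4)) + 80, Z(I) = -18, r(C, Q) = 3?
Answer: 20880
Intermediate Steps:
b(f, L) = (8 + L)/(L + f)
J = -72 (J = 7 - ((8 + 3)/(3 - 14) + 80) = 7 - (11/(-11) + 80) = 7 - (-1/11*11 + 80) = 7 - (-1 + 80) = 7 - 1*79 = 7 - 79 = -72)
(J + Z(-11))*(-232) = (-72 - 18)*(-232) = -90*(-232) = 20880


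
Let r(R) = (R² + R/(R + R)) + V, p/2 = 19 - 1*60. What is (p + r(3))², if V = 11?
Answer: 15129/4 ≈ 3782.3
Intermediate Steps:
p = -82 (p = 2*(19 - 1*60) = 2*(19 - 60) = 2*(-41) = -82)
r(R) = 23/2 + R² (r(R) = (R² + R/(R + R)) + 11 = (R² + R/((2*R))) + 11 = (R² + (1/(2*R))*R) + 11 = (R² + ½) + 11 = (½ + R²) + 11 = 23/2 + R²)
(p + r(3))² = (-82 + (23/2 + 3²))² = (-82 + (23/2 + 9))² = (-82 + 41/2)² = (-123/2)² = 15129/4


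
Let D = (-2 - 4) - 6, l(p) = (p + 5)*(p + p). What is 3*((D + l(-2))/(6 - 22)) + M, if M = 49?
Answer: 107/2 ≈ 53.500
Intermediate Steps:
l(p) = 2*p*(5 + p) (l(p) = (5 + p)*(2*p) = 2*p*(5 + p))
D = -12 (D = -6 - 6 = -12)
3*((D + l(-2))/(6 - 22)) + M = 3*((-12 + 2*(-2)*(5 - 2))/(6 - 22)) + 49 = 3*((-12 + 2*(-2)*3)/(-16)) + 49 = 3*((-12 - 12)*(-1/16)) + 49 = 3*(-24*(-1/16)) + 49 = 3*(3/2) + 49 = 9/2 + 49 = 107/2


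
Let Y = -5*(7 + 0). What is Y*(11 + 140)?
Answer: -5285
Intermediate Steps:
Y = -35 (Y = -5*7 = -35)
Y*(11 + 140) = -35*(11 + 140) = -35*151 = -5285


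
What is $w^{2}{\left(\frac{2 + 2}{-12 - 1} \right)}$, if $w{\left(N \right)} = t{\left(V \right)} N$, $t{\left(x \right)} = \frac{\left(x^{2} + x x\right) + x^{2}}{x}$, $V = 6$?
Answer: $\frac{5184}{169} \approx 30.675$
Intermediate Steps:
$t{\left(x \right)} = 3 x$ ($t{\left(x \right)} = \frac{\left(x^{2} + x^{2}\right) + x^{2}}{x} = \frac{2 x^{2} + x^{2}}{x} = \frac{3 x^{2}}{x} = 3 x$)
$w{\left(N \right)} = 18 N$ ($w{\left(N \right)} = 3 \cdot 6 N = 18 N$)
$w^{2}{\left(\frac{2 + 2}{-12 - 1} \right)} = \left(18 \frac{2 + 2}{-12 - 1}\right)^{2} = \left(18 \frac{4}{-12 + \left(-2 + 1\right)}\right)^{2} = \left(18 \frac{4}{-12 - 1}\right)^{2} = \left(18 \frac{4}{-13}\right)^{2} = \left(18 \cdot 4 \left(- \frac{1}{13}\right)\right)^{2} = \left(18 \left(- \frac{4}{13}\right)\right)^{2} = \left(- \frac{72}{13}\right)^{2} = \frac{5184}{169}$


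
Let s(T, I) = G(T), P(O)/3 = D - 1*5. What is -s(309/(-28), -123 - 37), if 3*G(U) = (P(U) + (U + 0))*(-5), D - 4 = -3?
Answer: -1075/28 ≈ -38.393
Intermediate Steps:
D = 1 (D = 4 - 3 = 1)
P(O) = -12 (P(O) = 3*(1 - 1*5) = 3*(1 - 5) = 3*(-4) = -12)
G(U) = 20 - 5*U/3 (G(U) = ((-12 + (U + 0))*(-5))/3 = ((-12 + U)*(-5))/3 = (60 - 5*U)/3 = 20 - 5*U/3)
s(T, I) = 20 - 5*T/3
-s(309/(-28), -123 - 37) = -(20 - 515/(-28)) = -(20 - 515*(-1)/28) = -(20 - 5/3*(-309/28)) = -(20 + 515/28) = -1*1075/28 = -1075/28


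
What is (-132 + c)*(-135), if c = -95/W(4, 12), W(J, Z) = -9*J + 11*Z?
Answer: 574515/32 ≈ 17954.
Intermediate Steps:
c = -95/96 (c = -95/(-9*4 + 11*12) = -95/(-36 + 132) = -95/96 ≈ -0.98958)
(-132 + c)*(-135) = (-132 - 95/96)*(-135) = -12767/96*(-135) = 574515/32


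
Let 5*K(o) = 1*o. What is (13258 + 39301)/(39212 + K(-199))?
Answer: 262795/195861 ≈ 1.3417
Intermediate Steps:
K(o) = o/5 (K(o) = (1*o)/5 = o/5)
(13258 + 39301)/(39212 + K(-199)) = (13258 + 39301)/(39212 + (⅕)*(-199)) = 52559/(39212 - 199/5) = 52559/(195861/5) = 52559*(5/195861) = 262795/195861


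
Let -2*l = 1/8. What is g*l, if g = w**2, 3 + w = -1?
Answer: -1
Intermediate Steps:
w = -4 (w = -3 - 1 = -4)
l = -1/16 (l = -1/2/8 = -1/2*1/8 = -1/16 ≈ -0.062500)
g = 16 (g = (-4)**2 = 16)
g*l = 16*(-1/16) = -1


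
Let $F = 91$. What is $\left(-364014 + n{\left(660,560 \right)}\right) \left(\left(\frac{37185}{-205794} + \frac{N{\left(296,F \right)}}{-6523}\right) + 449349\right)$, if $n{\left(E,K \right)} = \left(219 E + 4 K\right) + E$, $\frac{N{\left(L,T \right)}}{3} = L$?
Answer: $- \frac{588459940834960787}{6046821} \approx -9.7317 \cdot 10^{10}$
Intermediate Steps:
$N{\left(L,T \right)} = 3 L$
$n{\left(E,K \right)} = 4 K + 220 E$ ($n{\left(E,K \right)} = \left(4 K + 219 E\right) + E = 4 K + 220 E$)
$\left(-364014 + n{\left(660,560 \right)}\right) \left(\left(\frac{37185}{-205794} + \frac{N{\left(296,F \right)}}{-6523}\right) + 449349\right) = \left(-364014 + \left(4 \cdot 560 + 220 \cdot 660\right)\right) \left(\left(\frac{37185}{-205794} + \frac{3 \cdot 296}{-6523}\right) + 449349\right) = \left(-364014 + \left(2240 + 145200\right)\right) \left(\left(37185 \left(- \frac{1}{205794}\right) + 888 \left(- \frac{1}{6523}\right)\right) + 449349\right) = \left(-364014 + 147440\right) \left(\left(- \frac{335}{1854} - \frac{888}{6523}\right) + 449349\right) = - 216574 \left(- \frac{3831557}{12093642} + 449349\right) = \left(-216574\right) \frac{5434262107501}{12093642} = - \frac{588459940834960787}{6046821}$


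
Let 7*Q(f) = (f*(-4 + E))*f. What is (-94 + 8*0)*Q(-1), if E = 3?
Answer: 94/7 ≈ 13.429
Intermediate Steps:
Q(f) = -f²/7 (Q(f) = ((f*(-4 + 3))*f)/7 = ((f*(-1))*f)/7 = ((-f)*f)/7 = (-f²)/7 = -f²/7)
(-94 + 8*0)*Q(-1) = (-94 + 8*0)*(-⅐*(-1)²) = (-94 + 0)*(-⅐*1) = -94*(-⅐) = 94/7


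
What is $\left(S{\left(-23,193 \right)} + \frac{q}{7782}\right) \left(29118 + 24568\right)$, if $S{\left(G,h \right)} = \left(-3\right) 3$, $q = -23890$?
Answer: $- \frac{2521309304}{3891} \approx -6.4799 \cdot 10^{5}$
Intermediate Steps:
$S{\left(G,h \right)} = -9$
$\left(S{\left(-23,193 \right)} + \frac{q}{7782}\right) \left(29118 + 24568\right) = \left(-9 - \frac{23890}{7782}\right) \left(29118 + 24568\right) = \left(-9 - \frac{11945}{3891}\right) 53686 = \left(- \frac{46964}{3891}\right) 53686 = - \frac{2521309304}{3891}$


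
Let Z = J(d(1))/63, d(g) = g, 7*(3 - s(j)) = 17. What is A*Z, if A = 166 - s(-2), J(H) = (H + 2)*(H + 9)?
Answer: 3860/49 ≈ 78.776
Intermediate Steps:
s(j) = 4/7 (s(j) = 3 - ⅐*17 = 3 - 17/7 = 4/7)
J(H) = (2 + H)*(9 + H)
Z = 10/21 (Z = (18 + 1² + 11*1)/63 = (18 + 1 + 11)*(1/63) = 30*(1/63) = 10/21 ≈ 0.47619)
A = 1158/7 (A = 166 - 1*4/7 = 166 - 4/7 = 1158/7 ≈ 165.43)
A*Z = (1158/7)*(10/21) = 3860/49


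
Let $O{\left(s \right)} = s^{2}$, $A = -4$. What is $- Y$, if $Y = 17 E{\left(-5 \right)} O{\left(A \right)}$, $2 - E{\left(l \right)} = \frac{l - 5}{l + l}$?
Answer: $-272$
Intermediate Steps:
$E{\left(l \right)} = 2 - \frac{-5 + l}{2 l}$ ($E{\left(l \right)} = 2 - \frac{l - 5}{l + l} = 2 - \frac{-5 + l}{2 l}$)
$Y = 272$ ($Y = 17 \frac{5 + 3 \left(-5\right)}{2 \left(-5\right)} \left(-4\right)^{2} = 17 \cdot \frac{1}{2} \left(- \frac{1}{5}\right) \left(5 - 15\right) 16 = 17 \cdot \frac{1}{2} \left(- \frac{1}{5}\right) \left(-10\right) 16 = 17 \cdot 1 \cdot 16 = 17 \cdot 16 = 272$)
$- Y = \left(-1\right) 272 = -272$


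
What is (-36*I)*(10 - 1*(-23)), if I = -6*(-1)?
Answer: -7128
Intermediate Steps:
I = 6
(-36*I)*(10 - 1*(-23)) = (-36*6)*(10 - 1*(-23)) = -216*(10 + 23) = -216*33 = -7128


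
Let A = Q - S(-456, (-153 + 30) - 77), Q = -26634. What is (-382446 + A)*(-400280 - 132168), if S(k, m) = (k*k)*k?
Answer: -50268275113728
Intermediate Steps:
S(k, m) = k³ (S(k, m) = k²*k = k³)
A = 94792182 (A = -26634 - 1*(-456)³ = -26634 - 1*(-94818816) = -26634 + 94818816 = 94792182)
(-382446 + A)*(-400280 - 132168) = (-382446 + 94792182)*(-400280 - 132168) = 94409736*(-532448) = -50268275113728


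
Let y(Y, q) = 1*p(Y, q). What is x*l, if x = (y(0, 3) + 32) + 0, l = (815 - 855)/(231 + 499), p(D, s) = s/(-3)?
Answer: -124/73 ≈ -1.6986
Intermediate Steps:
p(D, s) = -s/3 (p(D, s) = s*(-1/3) = -s/3)
l = -4/73 (l = -40/730 = -40*1/730 = -4/73 ≈ -0.054795)
y(Y, q) = -q/3 (y(Y, q) = 1*(-q/3) = -q/3)
x = 31 (x = (-1/3*3 + 32) + 0 = (-1 + 32) + 0 = 31 + 0 = 31)
x*l = 31*(-4/73) = -124/73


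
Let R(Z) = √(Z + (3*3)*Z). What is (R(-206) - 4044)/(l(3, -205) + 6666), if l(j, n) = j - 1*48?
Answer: -1348/2207 + 2*I*√515/6621 ≈ -0.61078 + 0.006855*I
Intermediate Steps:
l(j, n) = -48 + j (l(j, n) = j - 48 = -48 + j)
R(Z) = √10*√Z (R(Z) = √(Z + 9*Z) = √(10*Z) = √10*√Z)
(R(-206) - 4044)/(l(3, -205) + 6666) = (√10*√(-206) - 4044)/((-48 + 3) + 6666) = (√10*(I*√206) - 4044)/(-45 + 6666) = (2*I*√515 - 4044)/6621 = (-4044 + 2*I*√515)*(1/6621) = -1348/2207 + 2*I*√515/6621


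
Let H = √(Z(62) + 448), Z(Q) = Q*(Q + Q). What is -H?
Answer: -6*√226 ≈ -90.200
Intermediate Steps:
Z(Q) = 2*Q² (Z(Q) = Q*(2*Q) = 2*Q²)
H = 6*√226 (H = √(2*62² + 448) = √(2*3844 + 448) = √(7688 + 448) = √8136 = 6*√226 ≈ 90.200)
-H = -6*√226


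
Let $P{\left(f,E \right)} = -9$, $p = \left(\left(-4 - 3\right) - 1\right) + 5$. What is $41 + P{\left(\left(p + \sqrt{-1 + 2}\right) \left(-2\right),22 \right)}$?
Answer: $32$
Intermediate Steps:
$p = -3$ ($p = \left(-7 - 1\right) + 5 = -8 + 5 = -3$)
$41 + P{\left(\left(p + \sqrt{-1 + 2}\right) \left(-2\right),22 \right)} = 41 - 9 = 32$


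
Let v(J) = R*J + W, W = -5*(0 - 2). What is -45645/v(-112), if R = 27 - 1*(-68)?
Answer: 9129/2126 ≈ 4.2940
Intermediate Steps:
R = 95 (R = 27 + 68 = 95)
W = 10 (W = -5*(-2) = 10)
v(J) = 10 + 95*J (v(J) = 95*J + 10 = 10 + 95*J)
-45645/v(-112) = -45645/(10 + 95*(-112)) = -45645/(10 - 10640) = -45645/(-10630) = -45645*(-1/10630) = 9129/2126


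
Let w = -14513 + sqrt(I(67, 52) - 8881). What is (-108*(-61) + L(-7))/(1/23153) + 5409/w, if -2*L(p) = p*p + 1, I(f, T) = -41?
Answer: 32006815135638832/210636091 - 5409*I*sqrt(8922)/210636091 ≈ 1.5195e+8 - 0.0024256*I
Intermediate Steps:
L(p) = -1/2 - p**2/2 (L(p) = -(p*p + 1)/2 = -(p**2 + 1)/2 = -(1 + p**2)/2 = -1/2 - p**2/2)
w = -14513 + I*sqrt(8922) (w = -14513 + sqrt(-41 - 8881) = -14513 + sqrt(-8922) = -14513 + I*sqrt(8922) ≈ -14513.0 + 94.456*I)
(-108*(-61) + L(-7))/(1/23153) + 5409/w = (-108*(-61) + (-1/2 - 1/2*(-7)**2))/(1/23153) + 5409/(-14513 + I*sqrt(8922)) = (6588 + (-1/2 - 1/2*49))/(1/23153) + 5409/(-14513 + I*sqrt(8922)) = (6588 + (-1/2 - 49/2))*23153 + 5409/(-14513 + I*sqrt(8922)) = (6588 - 25)*23153 + 5409/(-14513 + I*sqrt(8922)) = 6563*23153 + 5409/(-14513 + I*sqrt(8922)) = 151953139 + 5409/(-14513 + I*sqrt(8922))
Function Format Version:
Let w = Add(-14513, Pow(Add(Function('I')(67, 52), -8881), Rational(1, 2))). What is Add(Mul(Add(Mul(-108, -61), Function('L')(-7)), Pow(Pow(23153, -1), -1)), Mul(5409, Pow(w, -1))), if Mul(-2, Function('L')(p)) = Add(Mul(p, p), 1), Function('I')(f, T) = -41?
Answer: Add(Rational(32006815135638832, 210636091), Mul(Rational(-5409, 210636091), I, Pow(8922, Rational(1, 2)))) ≈ Add(1.5195e+8, Mul(-0.0024256, I))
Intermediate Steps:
Function('L')(p) = Add(Rational(-1, 2), Mul(Rational(-1, 2), Pow(p, 2))) (Function('L')(p) = Mul(Rational(-1, 2), Add(Mul(p, p), 1)) = Mul(Rational(-1, 2), Add(Pow(p, 2), 1)) = Mul(Rational(-1, 2), Add(1, Pow(p, 2))) = Add(Rational(-1, 2), Mul(Rational(-1, 2), Pow(p, 2))))
w = Add(-14513, Mul(I, Pow(8922, Rational(1, 2)))) (w = Add(-14513, Pow(Add(-41, -8881), Rational(1, 2))) = Add(-14513, Pow(-8922, Rational(1, 2))) = Add(-14513, Mul(I, Pow(8922, Rational(1, 2)))) ≈ Add(-14513., Mul(94.456, I)))
Add(Mul(Add(Mul(-108, -61), Function('L')(-7)), Pow(Pow(23153, -1), -1)), Mul(5409, Pow(w, -1))) = Add(Mul(Add(Mul(-108, -61), Add(Rational(-1, 2), Mul(Rational(-1, 2), Pow(-7, 2)))), Pow(Pow(23153, -1), -1)), Mul(5409, Pow(Add(-14513, Mul(I, Pow(8922, Rational(1, 2)))), -1))) = Add(Mul(Add(6588, Add(Rational(-1, 2), Mul(Rational(-1, 2), 49))), Pow(Rational(1, 23153), -1)), Mul(5409, Pow(Add(-14513, Mul(I, Pow(8922, Rational(1, 2)))), -1))) = Add(Mul(Add(6588, Add(Rational(-1, 2), Rational(-49, 2))), 23153), Mul(5409, Pow(Add(-14513, Mul(I, Pow(8922, Rational(1, 2)))), -1))) = Add(Mul(Add(6588, -25), 23153), Mul(5409, Pow(Add(-14513, Mul(I, Pow(8922, Rational(1, 2)))), -1))) = Add(Mul(6563, 23153), Mul(5409, Pow(Add(-14513, Mul(I, Pow(8922, Rational(1, 2)))), -1))) = Add(151953139, Mul(5409, Pow(Add(-14513, Mul(I, Pow(8922, Rational(1, 2)))), -1)))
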